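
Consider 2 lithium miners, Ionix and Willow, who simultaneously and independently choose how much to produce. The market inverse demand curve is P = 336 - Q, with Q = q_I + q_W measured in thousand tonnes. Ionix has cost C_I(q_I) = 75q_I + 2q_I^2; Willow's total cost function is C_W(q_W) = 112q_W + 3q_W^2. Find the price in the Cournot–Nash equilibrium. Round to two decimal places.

Ionix's profit: π_I = (336 - Q)q_I - (75q_I + 2q_I²). Setting ∂π_I/∂q_I = 0: 261 - 6q_I - (q_W) = 0.
Willow's profit: π_W = (336 - Q)q_W - (112q_W + 3q_W²). Setting ∂π_W/∂q_W = 0: 224 - 8q_W - (q_I) = 0.
Best responses: q_I = (261 - q_W)/6, q_W = (224 - q_I)/8.
Substituting one into the other gives q_I = 1864/47 and q_W = 1083/47.
Total output Q = 62.7021, so price P = 336 - 62.7021 = 273.2979.

273.30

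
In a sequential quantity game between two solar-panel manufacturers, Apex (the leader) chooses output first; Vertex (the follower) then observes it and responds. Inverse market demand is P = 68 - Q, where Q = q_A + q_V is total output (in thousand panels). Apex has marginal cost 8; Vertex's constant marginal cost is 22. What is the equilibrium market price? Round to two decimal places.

Solve by backward induction. Given q_A, the follower Vertex maximises π_V = (68 - q_A - q_V)q_V - 22q_V.
∂π_V/∂q_V = 46 - q_A - 2q_V = 0 gives the reaction function q_V = (46 - q_A)/2.
Apex substitutes q_V(q_A) into its own profit: π_A = q_A(68 - q_A - (46 - q_A)/2) - 8q_A = (45 - (1/2)q_A)q_A - 8q_A.
Maximising: ∂π_A/∂q_A = 37 - q_A = 0, giving q_A = 37.
Then q_V = (46 - 37)/2 = 9/2.
Total output Q = 83/2, so price P = 68 - 83/2 = 53/2.

26.50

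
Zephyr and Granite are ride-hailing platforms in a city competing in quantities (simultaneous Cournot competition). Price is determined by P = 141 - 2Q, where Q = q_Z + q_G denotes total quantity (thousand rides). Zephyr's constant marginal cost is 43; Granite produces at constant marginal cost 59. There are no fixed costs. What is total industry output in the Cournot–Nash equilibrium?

30

Zephyr's profit: π_Z = (141 - 2Q)q_Z - (43q_Z). Setting ∂π_Z/∂q_Z = 0: 98 - 4q_Z - 2(q_G) = 0.
Granite's profit: π_G = (141 - 2Q)q_G - (59q_G). Setting ∂π_G/∂q_G = 0: 82 - 4q_G - 2(q_Z) = 0.
Best responses: q_Z = (98 - 2q_G)/4, q_G = (82 - 2q_Z)/4.
Solving the pair: q_Z = 19, q_G = 11.
Total output Q = 19 + 11 = 30.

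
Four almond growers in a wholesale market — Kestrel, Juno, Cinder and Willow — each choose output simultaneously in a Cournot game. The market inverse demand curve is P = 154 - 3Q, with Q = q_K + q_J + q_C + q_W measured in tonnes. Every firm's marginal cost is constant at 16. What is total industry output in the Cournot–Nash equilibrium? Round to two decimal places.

36.80

A representative firm's profit is π_i = q_i(154 - 3Q) - 16q_i.
Setting ∂π_i/∂q_i = 0 with rivals' quantities fixed: 138 - 6q_i - 3·Σ_{j≠i} q_j = 0.
With identical firms every q_j equals q_i, so Σ_{j≠i} q_j = 3q_i and 138 = 15q_i, giving q_i = 46/5.
Total output Q = 46/5 + 46/5 + 46/5 + 46/5 = 184/5.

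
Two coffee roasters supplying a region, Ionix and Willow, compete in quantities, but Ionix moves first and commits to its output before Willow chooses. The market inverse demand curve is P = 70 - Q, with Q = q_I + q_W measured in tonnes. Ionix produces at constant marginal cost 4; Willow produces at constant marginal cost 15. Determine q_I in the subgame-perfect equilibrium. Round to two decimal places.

The follower Willow best-responds to any q_I: π_W = (70 - Q)q_W - 15q_W.
∂π_W/∂q_W = 55 - q_I - 2q_W = 0 gives the reaction function q_W = (55 - q_I)/2.
Ionix substitutes q_W(q_I) into its own profit: π_I = q_I(70 - q_I - (55 - q_I)/2) - 4q_I = (85/2 - (1/2)q_I)q_I - 4q_I.
Maximising: ∂π_I/∂q_I = 77/2 - q_I = 0, giving q_I = 77/2.
Then q_W = (55 - 77/2)/2 = 33/4.

38.50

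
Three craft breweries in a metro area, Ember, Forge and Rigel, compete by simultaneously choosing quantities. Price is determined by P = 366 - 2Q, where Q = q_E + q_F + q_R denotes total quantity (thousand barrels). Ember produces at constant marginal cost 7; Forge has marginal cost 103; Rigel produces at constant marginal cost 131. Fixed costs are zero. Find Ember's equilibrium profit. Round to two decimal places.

10476.28

Ember's profit: π_E = (366 - 2Q)q_E - (7q_E). Setting ∂π_E/∂q_E = 0: 359 - 4q_E - 2(q_F + q_R) = 0.
Forge's first-order condition: 263 - 4q_F - 2(q_E + q_R) = 0.
Rigel's first-order condition: 235 - 4q_R - 2(q_E + q_F) = 0.
Adding the 3 first-order conditions: 857 − 8Q = 0, so Q = 857/8.
Back-substituting: q_E = (359 − 857/4)/2 = 579/8, q_F = (263 − 857/4)/2 = 195/8, q_R = (235 − 857/4)/2 = 83/8.
Price P = 366 - 2·(857/8) = 607/4.
Ember's profit: (607/4 - 7)·(579/8) = 10476.2813.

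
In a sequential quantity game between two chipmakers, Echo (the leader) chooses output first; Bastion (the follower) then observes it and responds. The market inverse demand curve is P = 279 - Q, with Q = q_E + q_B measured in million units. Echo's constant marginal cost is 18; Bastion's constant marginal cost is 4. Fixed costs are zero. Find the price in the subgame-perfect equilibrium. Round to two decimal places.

79.75

Solve by backward induction. Given q_E, the follower Bastion maximises π_B = (279 - q_E - q_B)q_B - 4q_B.
Follower FOC: 275 - q_E - 2q_B = 0, so q_B(q_E) = (275 - q_E)/2.
The leader anticipates this reaction. Substituting into P = 279 - Q gives P = 283/2 - (1/2)q_E, so π_E = (283/2 - (1/2)q_E)q_E - 18q_E.
Maximising: ∂π_E/∂q_E = 247/2 - q_E = 0, giving q_E = 247/2.
Then q_B = (275 - 247/2)/2 = 303/4.
Total output Q = 797/4, so price P = 279 - 797/4 = 319/4.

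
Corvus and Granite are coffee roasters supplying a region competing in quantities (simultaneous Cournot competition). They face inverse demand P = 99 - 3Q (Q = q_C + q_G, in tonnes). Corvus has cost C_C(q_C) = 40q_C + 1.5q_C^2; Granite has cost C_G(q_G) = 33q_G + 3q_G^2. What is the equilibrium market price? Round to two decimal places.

Corvus's profit: π_C = (99 - 3Q)q_C - (40q_C + (3/2)q_C²). Setting ∂π_C/∂q_C = 0: 59 - 9q_C - 3(q_G) = 0.
Granite's profit: π_G = (99 - 3Q)q_G - (33q_G + 3q_G²). Setting ∂π_G/∂q_G = 0: 66 - 12q_G - 3(q_C) = 0.
So q_C = (59 - 3q_G)/9 and q_G = (66 - 3q_C)/12.
Solving the pair: q_C = 170/33, q_G = 139/33.
Total output Q = 103/11, so price P = 99 - 3·(103/11) = 780/11.

70.91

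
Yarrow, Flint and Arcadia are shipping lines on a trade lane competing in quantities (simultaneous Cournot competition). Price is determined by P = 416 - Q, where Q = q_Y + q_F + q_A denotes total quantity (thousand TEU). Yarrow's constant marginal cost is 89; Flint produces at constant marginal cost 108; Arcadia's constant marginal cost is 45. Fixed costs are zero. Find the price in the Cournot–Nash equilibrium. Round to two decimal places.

164.50

Yarrow's profit: π_Y = (416 - Q)q_Y - (89q_Y). Setting ∂π_Y/∂q_Y = 0: 327 - 2q_Y - (q_F + q_A) = 0.
Flint's first-order condition: 308 - 2q_F - (q_Y + q_A) = 0.
Arcadia's first-order condition: 371 - 2q_A - (q_Y + q_F) = 0.
Adding the 3 first-order conditions: 1006 − 4Q = 0, so Q = 503/2.
Back-substituting: q_Y = (327 − 503/2) = 151/2, q_F = (308 − 503/2) = 113/2, q_A = (371 − 503/2) = 239/2.
Total output Q = 503/2, so price P = 416 - 503/2 = 329/2.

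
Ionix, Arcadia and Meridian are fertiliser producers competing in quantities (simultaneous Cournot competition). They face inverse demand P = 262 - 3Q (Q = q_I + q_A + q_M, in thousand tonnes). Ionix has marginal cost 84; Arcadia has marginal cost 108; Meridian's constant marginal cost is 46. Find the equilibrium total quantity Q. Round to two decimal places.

45.67

Ionix's profit: π_I = (262 - 3Q)q_I - (84q_I). Setting ∂π_I/∂q_I = 0: 178 - 6q_I - 3(q_A + q_M) = 0.
Arcadia's first-order condition: 154 - 6q_A - 3(q_I + q_M) = 0.
Meridian's first-order condition: 216 - 6q_M - 3(q_I + q_A) = 0.
Adding the 3 first-order conditions: 548 − 12Q = 0, so Q = 137/3.
Back-substituting: q_I = (178 − 137)/3 = 41/3, q_A = (154 − 137)/3 = 17/3, q_M = (216 − 137)/3 = 79/3.
Total output Q = 41/3 + 17/3 + 79/3 = 137/3.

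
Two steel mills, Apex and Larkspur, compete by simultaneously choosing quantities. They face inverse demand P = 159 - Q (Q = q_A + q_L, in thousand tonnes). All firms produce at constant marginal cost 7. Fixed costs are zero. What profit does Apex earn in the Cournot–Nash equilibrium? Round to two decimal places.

A representative firm's profit is π_i = q_i(159 - Q) - 7q_i.
First-order condition (treating rivals' output as given): 152 - 2q_i - q_j = 0.
By symmetry each firm produces the same amount; substituting q_j = q_i yields q_i = 152/3.
Price P = 159 - 304/3 = 173/3.
Apex's profit: (173/3 - 7)·(152/3) = 2567.1111.

2567.11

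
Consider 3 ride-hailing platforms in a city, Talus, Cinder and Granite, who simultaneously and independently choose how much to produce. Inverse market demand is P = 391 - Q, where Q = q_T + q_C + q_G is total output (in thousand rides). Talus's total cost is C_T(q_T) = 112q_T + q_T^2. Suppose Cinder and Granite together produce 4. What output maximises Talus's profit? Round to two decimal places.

68.75

With rivals' combined output fixed at 4, Talus's profit is π_T = (391 - 4 - q_T)q_T - (112q_T + q_T²) = (387 - q_T)q_T - (112q_T + q_T²).
∂π_T/∂q_T = 275 - 4q_T = 0, so q_T = 275/4.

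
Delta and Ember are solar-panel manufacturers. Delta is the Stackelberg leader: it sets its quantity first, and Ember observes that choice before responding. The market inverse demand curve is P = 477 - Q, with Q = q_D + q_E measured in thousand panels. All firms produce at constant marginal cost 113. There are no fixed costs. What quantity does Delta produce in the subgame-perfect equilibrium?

The follower Ember best-responds to any q_D: π_E = (477 - Q)q_E - 113q_E.
Follower FOC: 364 - q_D - 2q_E = 0, so q_E(q_D) = (364 - q_D)/2.
The leader anticipates this reaction. Substituting into P = 477 - Q gives P = 295 - (1/2)q_D, so π_D = (295 - (1/2)q_D)q_D - 113q_D.
Maximising: ∂π_D/∂q_D = 182 - q_D = 0, giving q_D = 182.
Then q_E = (364 - 182)/2 = 91.

182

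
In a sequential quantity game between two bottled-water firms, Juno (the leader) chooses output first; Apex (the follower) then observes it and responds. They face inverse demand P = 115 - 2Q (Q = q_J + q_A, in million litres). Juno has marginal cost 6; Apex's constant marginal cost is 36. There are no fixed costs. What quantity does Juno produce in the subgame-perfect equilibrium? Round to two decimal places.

The follower Apex best-responds to any q_J: π_A = (115 - 2Q)q_A - 36q_A.
∂π_A/∂q_A = 79 - 2q_J - 4q_A = 0 gives the reaction function q_A = (79 - 2q_J)/4.
The leader anticipates this reaction. Substituting into P = 115 - 2Q gives P = 151/2 - q_J, so π_J = (151/2 - q_J)q_J - 6q_J.
Maximising: ∂π_J/∂q_J = 139/2 - 2q_J = 0, giving q_J = 139/4.
Then q_A = (79 - 2·(139/4))/4 = 19/8.

34.75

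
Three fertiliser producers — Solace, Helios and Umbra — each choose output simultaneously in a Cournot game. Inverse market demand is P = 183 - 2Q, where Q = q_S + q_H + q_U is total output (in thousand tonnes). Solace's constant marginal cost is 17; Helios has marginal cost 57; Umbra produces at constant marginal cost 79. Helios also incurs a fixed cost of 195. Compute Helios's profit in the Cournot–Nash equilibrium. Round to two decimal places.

Solace's profit: π_S = (183 - 2Q)q_S - (17q_S). Setting ∂π_S/∂q_S = 0: 166 - 4q_S - 2(q_H + q_U) = 0.
Helios's profit: π_H = (183 - 2Q)q_H - (57q_H). Setting ∂π_H/∂q_H = 0: 126 - 4q_H - 2(q_S + q_U) = 0.
Umbra's profit: π_U = (183 - 2Q)q_U - (79q_U). Setting ∂π_U/∂q_U = 0: 104 - 4q_U - 2(q_S + q_H) = 0.
Summing all 3 equations gives 396 − 8Q = 0, hence Q = 99/2.
Back-substituting: q_S = (166 − 99)/2 = 67/2, q_H = (126 − 99)/2 = 27/2, q_U = (104 − 99)/2 = 5/2.
Price P = 183 - 2·(99/2) = 84.
Helios's profit: (84 - 57)·(27/2) - 195 = 339/2.

169.50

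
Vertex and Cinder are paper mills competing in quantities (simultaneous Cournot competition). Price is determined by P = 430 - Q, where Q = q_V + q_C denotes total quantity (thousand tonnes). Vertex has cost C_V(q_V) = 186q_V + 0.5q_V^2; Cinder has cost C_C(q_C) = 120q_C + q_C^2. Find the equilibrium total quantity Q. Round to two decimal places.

Vertex's profit: π_V = (430 - Q)q_V - (186q_V + (1/2)q_V²). Setting ∂π_V/∂q_V = 0: 244 - 3q_V - (q_C) = 0.
Cinder's first-order condition: 310 - 4q_C - (q_V) = 0.
Rearranging gives the reaction functions q_V = (244 - q_C)/3 and q_C = (310 - q_V)/4.
Substituting one into the other gives q_V = 666/11 and q_C = 686/11.
Total output Q = 666/11 + 686/11 = 1352/11.

122.91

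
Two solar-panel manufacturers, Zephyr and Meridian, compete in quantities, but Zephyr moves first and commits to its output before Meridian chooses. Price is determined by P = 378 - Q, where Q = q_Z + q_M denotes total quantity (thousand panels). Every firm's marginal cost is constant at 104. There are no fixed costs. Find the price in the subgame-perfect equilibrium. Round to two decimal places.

172.50

The follower Meridian best-responds to any q_Z: π_M = (378 - Q)q_M - 104q_M.
∂π_M/∂q_M = 274 - q_Z - 2q_M = 0 gives the reaction function q_M = (274 - q_Z)/2.
The leader anticipates this reaction. Substituting into P = 378 - Q gives P = 241 - (1/2)q_Z, so π_Z = (241 - (1/2)q_Z)q_Z - 104q_Z.
Leader FOC: 137 - q_Z = 0, so q_Z = 137.
Then q_M = (274 - 137)/2 = 137/2.
Total output Q = 411/2, so price P = 378 - 411/2 = 345/2.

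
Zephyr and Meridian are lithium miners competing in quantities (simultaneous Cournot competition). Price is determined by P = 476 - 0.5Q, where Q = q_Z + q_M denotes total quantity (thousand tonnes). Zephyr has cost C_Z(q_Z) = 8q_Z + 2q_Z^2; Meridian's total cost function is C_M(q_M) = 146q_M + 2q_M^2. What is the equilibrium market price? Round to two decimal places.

403.45

Zephyr's profit: π_Z = (476 - 0.5Q)q_Z - (8q_Z + 2q_Z²). Setting ∂π_Z/∂q_Z = 0: 468 - 5q_Z - (1/2)(q_M) = 0.
Meridian's profit: π_M = (476 - 0.5Q)q_M - (146q_M + 2q_M²). Setting ∂π_M/∂q_M = 0: 330 - 5q_M - (1/2)(q_Z) = 0.
Rearranging gives the reaction functions q_Z = (468 - (1/2)q_M)/5 and q_M = (330 - (1/2)q_Z)/5.
Substituting one into the other gives q_Z = 87.8788 and q_M = 1888/33.
Total output Q = 1596/11, so price P = 476 - (1/2)·(1596/11) = 403.4545.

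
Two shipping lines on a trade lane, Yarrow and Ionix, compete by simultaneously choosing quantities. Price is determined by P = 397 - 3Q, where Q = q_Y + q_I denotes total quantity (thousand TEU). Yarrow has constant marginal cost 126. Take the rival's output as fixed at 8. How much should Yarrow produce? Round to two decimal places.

With the rival's output fixed at 8, Yarrow's profit is π_Y = (397 - 3·8 - 3q_Y)q_Y - (126q_Y) = (373 - 3q_Y)q_Y - (126q_Y).
∂π_Y/∂q_Y = 247 - 6q_Y = 0, so q_Y = 247/6.

41.17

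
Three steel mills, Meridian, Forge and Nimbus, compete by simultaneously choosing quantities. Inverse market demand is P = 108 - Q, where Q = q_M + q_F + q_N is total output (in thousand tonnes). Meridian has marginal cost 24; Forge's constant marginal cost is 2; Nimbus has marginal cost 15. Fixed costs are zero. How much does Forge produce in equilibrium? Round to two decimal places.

Meridian's profit: π_M = (108 - Q)q_M - (24q_M). Setting ∂π_M/∂q_M = 0: 84 - 2q_M - (q_F + q_N) = 0.
Forge's profit: π_F = (108 - Q)q_F - (2q_F). Setting ∂π_F/∂q_F = 0: 106 - 2q_F - (q_M + q_N) = 0.
Nimbus's profit: π_N = (108 - Q)q_N - (15q_N). Setting ∂π_N/∂q_N = 0: 93 - 2q_N - (q_M + q_F) = 0.
Summing all 3 equations gives 283 − 4Q = 0, hence Q = 283/4.
Back-substituting: q_M = (84 − 283/4) = 53/4, q_F = (106 − 283/4) = 141/4, q_N = (93 − 283/4) = 89/4.

35.25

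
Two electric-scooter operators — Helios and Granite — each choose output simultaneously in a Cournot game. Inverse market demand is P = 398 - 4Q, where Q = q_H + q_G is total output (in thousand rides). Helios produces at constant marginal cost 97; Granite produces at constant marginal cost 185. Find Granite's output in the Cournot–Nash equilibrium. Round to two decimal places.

10.42

Helios's profit: π_H = (398 - 4Q)q_H - (97q_H). Setting ∂π_H/∂q_H = 0: 301 - 8q_H - 4(q_G) = 0.
Granite's first-order condition: 213 - 8q_G - 4(q_H) = 0.
Best responses: q_H = (301 - 4q_G)/8, q_G = (213 - 4q_H)/8.
Solving the pair: q_H = 389/12, q_G = 125/12.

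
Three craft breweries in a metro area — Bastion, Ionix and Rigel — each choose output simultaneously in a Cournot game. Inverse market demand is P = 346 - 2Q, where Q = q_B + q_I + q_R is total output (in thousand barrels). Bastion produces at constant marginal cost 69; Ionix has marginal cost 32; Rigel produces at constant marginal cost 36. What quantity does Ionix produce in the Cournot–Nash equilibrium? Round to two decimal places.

Bastion's profit: π_B = (346 - 2Q)q_B - (69q_B). Setting ∂π_B/∂q_B = 0: 277 - 4q_B - 2(q_I + q_R) = 0.
Ionix's profit: π_I = (346 - 2Q)q_I - (32q_I). Setting ∂π_I/∂q_I = 0: 314 - 4q_I - 2(q_B + q_R) = 0.
Rigel's profit: π_R = (346 - 2Q)q_R - (36q_R). Setting ∂π_R/∂q_R = 0: 310 - 4q_R - 2(q_B + q_I) = 0.
Adding the 3 conditions: 901 − 4Q − 4Q = 0, i.e. Q = 901/8.
Back-substituting: q_B = (277 − 901/4)/2 = 207/8, q_I = (314 − 901/4)/2 = 355/8, q_R = (310 − 901/4)/2 = 339/8.

44.38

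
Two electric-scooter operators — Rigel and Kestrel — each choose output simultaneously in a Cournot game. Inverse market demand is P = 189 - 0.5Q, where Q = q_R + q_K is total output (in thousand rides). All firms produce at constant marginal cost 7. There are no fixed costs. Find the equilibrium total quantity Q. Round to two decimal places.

242.67

A representative firm's profit is π_i = q_i(189 - 0.5Q) - 7q_i.
First-order condition (treating rivals' output as given): 182 - q_i - (1/2)q_j = 0.
By symmetry each firm produces the same amount; substituting q_j = q_i yields q_i = 182/(3/2) = 364/3.
Total output Q = 364/3 + 364/3 = 728/3.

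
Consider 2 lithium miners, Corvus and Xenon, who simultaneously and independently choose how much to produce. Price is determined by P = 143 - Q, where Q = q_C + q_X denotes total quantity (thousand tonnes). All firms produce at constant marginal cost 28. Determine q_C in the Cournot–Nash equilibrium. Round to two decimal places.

38.33

A representative firm's profit is π_i = q_i(143 - Q) - 28q_i.
First-order condition (treating rivals' output as given): 115 - 2q_i - q_j = 0.
By symmetry each firm produces the same amount; substituting q_j = q_i yields q_i = 115/3.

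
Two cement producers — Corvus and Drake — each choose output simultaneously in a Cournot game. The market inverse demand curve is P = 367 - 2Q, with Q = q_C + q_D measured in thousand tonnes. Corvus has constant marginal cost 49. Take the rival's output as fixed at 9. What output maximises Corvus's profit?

With the rival's output fixed at 9, Corvus's profit is π_C = (367 - 2·9 - 2q_C)q_C - (49q_C) = (349 - 2q_C)q_C - (49q_C).
∂π_C/∂q_C = 300 - 4q_C = 0, so q_C = 75.

75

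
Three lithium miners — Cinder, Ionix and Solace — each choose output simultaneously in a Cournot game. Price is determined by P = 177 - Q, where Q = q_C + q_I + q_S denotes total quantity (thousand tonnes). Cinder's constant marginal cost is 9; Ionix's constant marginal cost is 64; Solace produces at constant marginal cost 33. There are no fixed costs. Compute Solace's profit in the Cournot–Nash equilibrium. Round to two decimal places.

1425.06

Cinder's profit: π_C = (177 - Q)q_C - (9q_C). Setting ∂π_C/∂q_C = 0: 168 - 2q_C - (q_I + q_S) = 0.
Ionix's first-order condition: 113 - 2q_I - (q_C + q_S) = 0.
Solace's first-order condition: 144 - 2q_S - (q_C + q_I) = 0.
Adding the 3 first-order conditions: 425 − 4Q = 0, so Q = 425/4.
Back-substituting: q_C = (168 − 425/4) = 247/4, q_I = (113 − 425/4) = 27/4, q_S = (144 − 425/4) = 151/4.
Price P = 177 - 425/4 = 283/4.
Solace's profit: (283/4 - 33)·(151/4) = 1425.0625.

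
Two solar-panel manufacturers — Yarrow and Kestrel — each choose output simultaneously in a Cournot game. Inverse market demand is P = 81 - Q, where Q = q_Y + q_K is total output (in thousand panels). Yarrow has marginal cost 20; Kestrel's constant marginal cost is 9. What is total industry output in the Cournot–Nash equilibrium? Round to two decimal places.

Yarrow's profit: π_Y = (81 - Q)q_Y - (20q_Y). Setting ∂π_Y/∂q_Y = 0: 61 - 2q_Y - (q_K) = 0.
Kestrel's profit: π_K = (81 - Q)q_K - (9q_K). Setting ∂π_K/∂q_K = 0: 72 - 2q_K - (q_Y) = 0.
Best responses: q_Y = (61 - q_K)/2, q_K = (72 - q_Y)/2.
Solving the pair: q_Y = 50/3, q_K = 83/3.
Total output Q = 50/3 + 83/3 = 133/3.

44.33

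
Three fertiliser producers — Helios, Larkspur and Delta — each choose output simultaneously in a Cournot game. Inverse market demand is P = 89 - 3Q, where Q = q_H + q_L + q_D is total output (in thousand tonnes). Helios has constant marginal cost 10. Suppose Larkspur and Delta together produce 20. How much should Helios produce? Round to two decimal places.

3.17

With rivals' combined output fixed at 20, Helios's profit is π_H = (89 - 3·20 - 3q_H)q_H - (10q_H) = (29 - 3q_H)q_H - (10q_H).
∂π_H/∂q_H = 19 - 6q_H = 0, so q_H = 19/6.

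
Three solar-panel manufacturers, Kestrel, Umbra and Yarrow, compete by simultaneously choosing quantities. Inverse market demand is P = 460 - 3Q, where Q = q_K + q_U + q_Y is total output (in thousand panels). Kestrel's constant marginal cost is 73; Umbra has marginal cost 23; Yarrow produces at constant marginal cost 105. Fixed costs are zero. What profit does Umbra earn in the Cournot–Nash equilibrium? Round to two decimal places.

6745.02

Kestrel's profit: π_K = (460 - 3Q)q_K - (73q_K). Setting ∂π_K/∂q_K = 0: 387 - 6q_K - 3(q_U + q_Y) = 0.
Umbra's first-order condition: 437 - 6q_U - 3(q_K + q_Y) = 0.
Yarrow's profit: π_Y = (460 - 3Q)q_Y - (105q_Y). Setting ∂π_Y/∂q_Y = 0: 355 - 6q_Y - 3(q_K + q_U) = 0.
Adding the 3 first-order conditions: 1179 − 12Q = 0, so Q = 393/4.
Back-substituting: q_K = (387 − 1179/4)/3 = 123/4, q_U = (437 − 1179/4)/3 = 569/12, q_Y = (355 − 1179/4)/3 = 241/12.
Price P = 460 - 3·(393/4) = 661/4.
Umbra's profit: (661/4 - 23)·(569/12) = 6745.0208.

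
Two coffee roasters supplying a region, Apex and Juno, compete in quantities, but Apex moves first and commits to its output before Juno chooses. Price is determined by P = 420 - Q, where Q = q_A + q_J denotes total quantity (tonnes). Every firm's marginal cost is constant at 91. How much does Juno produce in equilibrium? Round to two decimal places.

82.25

The follower Juno best-responds to any q_A: π_J = (420 - Q)q_J - 91q_J.
Setting the follower's marginal profit to zero, 329 - q_A - 2q_J = 0, i.e. q_J = (329 - q_A)/2.
Apex substitutes q_J(q_A) into its own profit: π_A = q_A(420 - q_A - (329 - q_A)/2) - 91q_A = (511/2 - (1/2)q_A)q_A - 91q_A.
Maximising: ∂π_A/∂q_A = 329/2 - q_A = 0, giving q_A = 329/2.
Then q_J = (329 - 329/2)/2 = 329/4.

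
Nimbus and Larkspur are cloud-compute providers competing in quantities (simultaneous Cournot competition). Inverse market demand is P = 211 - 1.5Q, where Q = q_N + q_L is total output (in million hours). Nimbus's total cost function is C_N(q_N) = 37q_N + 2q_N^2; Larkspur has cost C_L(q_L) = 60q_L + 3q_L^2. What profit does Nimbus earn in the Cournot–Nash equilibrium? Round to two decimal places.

1701.61

Nimbus's profit: π_N = (211 - 1.5Q)q_N - (37q_N + 2q_N²). Setting ∂π_N/∂q_N = 0: 174 - 7q_N - (3/2)(q_L) = 0.
Larkspur's profit: π_L = (211 - 1.5Q)q_L - (60q_L + 3q_L²). Setting ∂π_L/∂q_L = 0: 151 - 9q_L - (3/2)(q_N) = 0.
Rearranging gives the reaction functions q_N = (174 - (3/2)q_L)/7 and q_L = (151 - (3/2)q_N)/9.
Solving the pair: q_N = 1786/81, q_L = 13.1029.
Price P = 211 - (3/2)·35.1523 = 158.2716.
Nimbus's profit: 158.2716·(1786/81) - 37·(1786/81) - 2(1786/81)² = 1701.6135.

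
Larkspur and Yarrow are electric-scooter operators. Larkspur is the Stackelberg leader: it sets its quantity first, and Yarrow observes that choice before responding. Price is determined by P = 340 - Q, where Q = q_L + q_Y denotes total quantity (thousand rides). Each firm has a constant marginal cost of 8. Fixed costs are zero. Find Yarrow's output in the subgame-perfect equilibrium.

The follower Yarrow best-responds to any q_L: π_Y = (340 - Q)q_Y - 8q_Y.
Follower FOC: 332 - q_L - 2q_Y = 0, so q_Y(q_L) = (332 - q_L)/2.
Larkspur substitutes q_Y(q_L) into its own profit: π_L = q_L(340 - q_L - (332 - q_L)/2) - 8q_L = (174 - (1/2)q_L)q_L - 8q_L.
The leader's first-order condition 166 - q_L = 0 yields q_L = 166.
Then q_Y = (332 - 166)/2 = 83.

83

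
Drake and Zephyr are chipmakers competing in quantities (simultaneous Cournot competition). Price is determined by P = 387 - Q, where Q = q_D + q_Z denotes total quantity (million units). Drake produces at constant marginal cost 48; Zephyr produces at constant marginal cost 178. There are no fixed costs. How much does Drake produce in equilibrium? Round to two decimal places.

156.33

Drake's profit: π_D = (387 - Q)q_D - (48q_D). Setting ∂π_D/∂q_D = 0: 339 - 2q_D - (q_Z) = 0.
Zephyr's first-order condition: 209 - 2q_Z - (q_D) = 0.
Rearranging gives the reaction functions q_D = (339 - q_Z)/2 and q_Z = (209 - q_D)/2.
Solving the pair: q_D = 469/3, q_Z = 79/3.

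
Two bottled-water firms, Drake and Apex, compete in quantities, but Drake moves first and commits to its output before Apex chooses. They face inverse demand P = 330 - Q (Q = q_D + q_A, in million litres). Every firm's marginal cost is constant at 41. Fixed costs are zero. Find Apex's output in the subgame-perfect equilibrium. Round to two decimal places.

72.25

Solve by backward induction. Given q_D, the follower Apex maximises π_A = (330 - q_D - q_A)q_A - 41q_A.
Setting the follower's marginal profit to zero, 289 - q_D - 2q_A = 0, i.e. q_A = (289 - q_D)/2.
The leader anticipates this reaction. Substituting into P = 330 - Q gives P = 371/2 - (1/2)q_D, so π_D = (371/2 - (1/2)q_D)q_D - 41q_D.
The leader's first-order condition 289/2 - q_D = 0 yields q_D = 289/2.
Then q_A = (289 - 289/2)/2 = 289/4.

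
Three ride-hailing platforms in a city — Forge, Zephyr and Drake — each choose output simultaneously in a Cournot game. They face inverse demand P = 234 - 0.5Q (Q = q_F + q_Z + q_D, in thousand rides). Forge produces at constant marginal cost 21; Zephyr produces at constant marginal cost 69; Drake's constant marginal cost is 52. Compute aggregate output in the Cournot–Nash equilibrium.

280

Forge's profit: π_F = (234 - 0.5Q)q_F - (21q_F). Setting ∂π_F/∂q_F = 0: 213 - q_F - (1/2)(q_Z + q_D) = 0.
Zephyr's first-order condition: 165 - q_Z - (1/2)(q_F + q_D) = 0.
Drake's profit: π_D = (234 - 0.5Q)q_D - (52q_D). Setting ∂π_D/∂q_D = 0: 182 - q_D - (1/2)(q_F + q_Z) = 0.
Summing all 3 equations gives 560 − 2Q = 0, hence Q = 280.
Back-substituting: q_F = (213 − 140)/(1/2) = 146, q_Z = (165 − 140)/(1/2) = 50, q_D = (182 − 140)/(1/2) = 84.
Total output Q = 146 + 50 + 84 = 280.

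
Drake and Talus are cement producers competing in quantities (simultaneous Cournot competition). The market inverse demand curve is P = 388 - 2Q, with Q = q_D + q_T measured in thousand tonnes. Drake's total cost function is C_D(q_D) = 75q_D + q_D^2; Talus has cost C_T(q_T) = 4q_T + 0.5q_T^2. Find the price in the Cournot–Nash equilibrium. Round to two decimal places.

Drake's profit: π_D = (388 - 2Q)q_D - (75q_D + q_D²). Setting ∂π_D/∂q_D = 0: 313 - 6q_D - 2(q_T) = 0.
Talus's first-order condition: 384 - 5q_T - 2(q_D) = 0.
So q_D = (313 - 2q_T)/6 and q_T = (384 - 2q_D)/5.
Solving the pair: q_D = 797/26, q_T = 839/13.
Total output Q = 95.1923, so price P = 388 - 2·95.1923 = 197.6154.

197.62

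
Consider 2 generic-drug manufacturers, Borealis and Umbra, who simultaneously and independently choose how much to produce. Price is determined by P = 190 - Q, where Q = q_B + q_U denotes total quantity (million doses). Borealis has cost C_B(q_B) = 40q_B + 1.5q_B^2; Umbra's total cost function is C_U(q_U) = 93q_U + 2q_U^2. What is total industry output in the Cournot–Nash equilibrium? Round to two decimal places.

39.24

Borealis's profit: π_B = (190 - Q)q_B - (40q_B + (3/2)q_B²). Setting ∂π_B/∂q_B = 0: 150 - 5q_B - (q_U) = 0.
Umbra's profit: π_U = (190 - Q)q_U - (93q_U + 2q_U²). Setting ∂π_U/∂q_U = 0: 97 - 6q_U - (q_B) = 0.
So q_B = (150 - q_U)/5 and q_U = (97 - q_B)/6.
Substituting one into the other gives q_B = 803/29 and q_U = 335/29.
Total output Q = 803/29 + 335/29 = 1138/29.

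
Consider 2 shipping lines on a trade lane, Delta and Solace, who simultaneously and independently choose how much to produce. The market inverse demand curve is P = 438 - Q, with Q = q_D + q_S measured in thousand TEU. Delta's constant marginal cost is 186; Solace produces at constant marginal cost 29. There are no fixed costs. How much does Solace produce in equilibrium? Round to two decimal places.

188.67

Delta's profit: π_D = (438 - Q)q_D - (186q_D). Setting ∂π_D/∂q_D = 0: 252 - 2q_D - (q_S) = 0.
Solace's first-order condition: 409 - 2q_S - (q_D) = 0.
So q_D = (252 - q_S)/2 and q_S = (409 - q_D)/2.
Substituting one into the other gives q_D = 95/3 and q_S = 566/3.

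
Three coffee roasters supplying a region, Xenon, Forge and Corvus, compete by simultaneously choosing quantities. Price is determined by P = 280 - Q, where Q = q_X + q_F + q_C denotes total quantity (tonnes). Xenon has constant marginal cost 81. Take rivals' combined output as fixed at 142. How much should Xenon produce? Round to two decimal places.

With rivals' combined output fixed at 142, Xenon's profit is π_X = (280 - 142 - q_X)q_X - (81q_X) = (138 - q_X)q_X - (81q_X).
∂π_X/∂q_X = 57 - 2q_X = 0, so q_X = 57/2.

28.50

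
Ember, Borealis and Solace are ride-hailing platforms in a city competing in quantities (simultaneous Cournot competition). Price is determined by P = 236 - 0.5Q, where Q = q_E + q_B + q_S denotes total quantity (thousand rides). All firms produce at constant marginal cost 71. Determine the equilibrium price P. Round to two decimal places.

A representative firm's profit is π_i = q_i(236 - 0.5Q) - 71q_i.
Setting ∂π_i/∂q_i = 0 with rivals' quantities fixed: 165 - q_i - (1/2)·Σ_{j≠i} q_j = 0.
By symmetry each firm produces the same amount; substituting Σ_{j≠i} q_j = 2q_i yields q_i = 165/2.
Total output Q = 495/2, so price P = 236 - (1/2)·(495/2) = 449/4.

112.25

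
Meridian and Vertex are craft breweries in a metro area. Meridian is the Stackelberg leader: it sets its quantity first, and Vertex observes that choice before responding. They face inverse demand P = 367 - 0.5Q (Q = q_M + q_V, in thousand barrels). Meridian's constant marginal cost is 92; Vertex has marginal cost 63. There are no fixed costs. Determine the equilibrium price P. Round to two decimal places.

The follower Vertex best-responds to any q_M: π_V = (367 - 0.5Q)q_V - 63q_V.
∂π_V/∂q_V = 304 - (1/2)q_M - q_V = 0 gives the reaction function q_V = (304 - (1/2)q_M).
The leader anticipates this reaction. Substituting into P = 367 - 0.5Q gives P = 215 - (1/4)q_M, so π_M = (215 - (1/4)q_M)q_M - 92q_M.
Maximising: ∂π_M/∂q_M = 123 - (1/2)q_M = 0, giving q_M = 246.
Then q_V = (304 - (1/2)·246) = 181.
Total output Q = 427, so price P = 367 - (1/2)·427 = 307/2.

153.50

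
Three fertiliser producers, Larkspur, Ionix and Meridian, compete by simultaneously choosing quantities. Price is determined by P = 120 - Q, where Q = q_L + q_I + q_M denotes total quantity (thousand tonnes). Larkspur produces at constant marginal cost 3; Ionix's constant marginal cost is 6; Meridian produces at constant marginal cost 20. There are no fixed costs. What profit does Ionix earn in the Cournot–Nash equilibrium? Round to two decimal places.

Larkspur's profit: π_L = (120 - Q)q_L - (3q_L). Setting ∂π_L/∂q_L = 0: 117 - 2q_L - (q_I + q_M) = 0.
Ionix's profit: π_I = (120 - Q)q_I - (6q_I). Setting ∂π_I/∂q_I = 0: 114 - 2q_I - (q_L + q_M) = 0.
Meridian's first-order condition: 100 - 2q_M - (q_L + q_I) = 0.
Summing all 3 equations gives 331 − 4Q = 0, hence Q = 331/4.
Back-substituting: q_L = (117 − 331/4) = 137/4, q_I = (114 − 331/4) = 125/4, q_M = (100 − 331/4) = 69/4.
Price P = 120 - 331/4 = 149/4.
Ionix's profit: (149/4 - 6)·(125/4) = 976.5625.

976.56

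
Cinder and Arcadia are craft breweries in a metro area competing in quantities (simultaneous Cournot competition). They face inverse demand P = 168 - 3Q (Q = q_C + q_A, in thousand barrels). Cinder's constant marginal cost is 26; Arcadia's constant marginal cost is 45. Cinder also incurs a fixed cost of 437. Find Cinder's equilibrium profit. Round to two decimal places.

523.04

Cinder's profit: π_C = (168 - 3Q)q_C - (26q_C). Setting ∂π_C/∂q_C = 0: 142 - 6q_C - 3(q_A) = 0.
Arcadia's profit: π_A = (168 - 3Q)q_A - (45q_A). Setting ∂π_A/∂q_A = 0: 123 - 6q_A - 3(q_C) = 0.
Best responses: q_C = (142 - 3q_A)/6, q_A = (123 - 3q_C)/6.
Substituting one into the other gives q_C = 161/9 and q_A = 104/9.
Price P = 168 - 3·(265/9) = 239/3.
Cinder's profit: (239/3 - 26)·(161/9) - 437 = 523.0370.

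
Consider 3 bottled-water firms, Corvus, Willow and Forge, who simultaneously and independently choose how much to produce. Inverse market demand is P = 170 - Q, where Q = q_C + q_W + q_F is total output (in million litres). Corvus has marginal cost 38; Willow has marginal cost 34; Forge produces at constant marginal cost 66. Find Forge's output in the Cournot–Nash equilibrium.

Corvus's profit: π_C = (170 - Q)q_C - (38q_C). Setting ∂π_C/∂q_C = 0: 132 - 2q_C - (q_W + q_F) = 0.
Willow's profit: π_W = (170 - Q)q_W - (34q_W). Setting ∂π_W/∂q_W = 0: 136 - 2q_W - (q_C + q_F) = 0.
Forge's first-order condition: 104 - 2q_F - (q_C + q_W) = 0.
Adding the 3 first-order conditions: 372 − 4Q = 0, so Q = 93.
Back-substituting: q_C = (132 − 93) = 39, q_W = (136 − 93) = 43, q_F = (104 − 93) = 11.

11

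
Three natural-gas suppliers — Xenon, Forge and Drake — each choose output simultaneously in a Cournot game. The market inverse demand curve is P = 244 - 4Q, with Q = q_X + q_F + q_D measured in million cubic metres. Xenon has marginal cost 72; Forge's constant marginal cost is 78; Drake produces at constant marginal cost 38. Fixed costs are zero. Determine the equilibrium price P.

Xenon's profit: π_X = (244 - 4Q)q_X - (72q_X). Setting ∂π_X/∂q_X = 0: 172 - 8q_X - 4(q_F + q_D) = 0.
Forge's first-order condition: 166 - 8q_F - 4(q_X + q_D) = 0.
Drake's profit: π_D = (244 - 4Q)q_D - (38q_D). Setting ∂π_D/∂q_D = 0: 206 - 8q_D - 4(q_X + q_F) = 0.
Summing all 3 equations gives 544 − 16Q = 0, hence Q = 34.
Back-substituting: q_X = (172 − 136)/4 = 9, q_F = (166 − 136)/4 = 15/2, q_D = (206 − 136)/4 = 35/2.
Total output Q = 34, so price P = 244 - 4·34 = 108.

108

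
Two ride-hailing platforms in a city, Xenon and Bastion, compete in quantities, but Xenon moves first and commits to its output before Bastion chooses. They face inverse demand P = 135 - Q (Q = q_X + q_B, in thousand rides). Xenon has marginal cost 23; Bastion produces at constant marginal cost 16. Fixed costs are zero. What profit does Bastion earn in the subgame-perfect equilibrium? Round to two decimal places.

1105.56

Solve by backward induction. Given q_X, the follower Bastion maximises π_B = (135 - q_X - q_B)q_B - 16q_B.
Setting the follower's marginal profit to zero, 119 - q_X - 2q_B = 0, i.e. q_B = (119 - q_X)/2.
The leader anticipates this reaction. Substituting into P = 135 - Q gives P = 151/2 - (1/2)q_X, so π_X = (151/2 - (1/2)q_X)q_X - 23q_X.
The leader's first-order condition 105/2 - q_X = 0 yields q_X = 105/2.
Then q_B = (119 - 105/2)/2 = 133/4.
Price P = 135 - 343/4 = 197/4.
Bastion's profit: (197/4 - 16)·(133/4) = 1105.5625.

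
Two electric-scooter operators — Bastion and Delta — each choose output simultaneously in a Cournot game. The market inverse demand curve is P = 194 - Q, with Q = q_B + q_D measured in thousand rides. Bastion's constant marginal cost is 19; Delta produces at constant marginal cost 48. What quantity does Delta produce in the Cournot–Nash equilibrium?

39

Bastion's profit: π_B = (194 - Q)q_B - (19q_B). Setting ∂π_B/∂q_B = 0: 175 - 2q_B - (q_D) = 0.
Delta's first-order condition: 146 - 2q_D - (q_B) = 0.
Rearranging gives the reaction functions q_B = (175 - q_D)/2 and q_D = (146 - q_B)/2.
Solving the pair: q_B = 68, q_D = 39.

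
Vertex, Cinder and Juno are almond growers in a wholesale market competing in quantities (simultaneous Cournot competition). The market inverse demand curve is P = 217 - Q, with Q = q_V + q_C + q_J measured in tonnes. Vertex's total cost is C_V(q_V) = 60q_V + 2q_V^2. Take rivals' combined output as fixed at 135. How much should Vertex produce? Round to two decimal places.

3.67

With rivals' combined output fixed at 135, Vertex's profit is π_V = (217 - 135 - q_V)q_V - (60q_V + 2q_V²) = (82 - q_V)q_V - (60q_V + 2q_V²).
∂π_V/∂q_V = 22 - 6q_V = 0, so q_V = 11/3.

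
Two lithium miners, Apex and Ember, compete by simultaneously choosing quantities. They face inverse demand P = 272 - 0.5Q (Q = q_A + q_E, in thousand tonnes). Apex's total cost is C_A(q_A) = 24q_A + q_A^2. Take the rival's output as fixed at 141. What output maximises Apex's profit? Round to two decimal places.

59.17

With the rival's output fixed at 141, Apex's profit is π_A = (272 - (1/2)·141 - (1/2)q_A)q_A - (24q_A + q_A²) = (403/2 - (1/2)q_A)q_A - (24q_A + q_A²).
∂π_A/∂q_A = 355/2 - 3q_A = 0, so q_A = 355/6.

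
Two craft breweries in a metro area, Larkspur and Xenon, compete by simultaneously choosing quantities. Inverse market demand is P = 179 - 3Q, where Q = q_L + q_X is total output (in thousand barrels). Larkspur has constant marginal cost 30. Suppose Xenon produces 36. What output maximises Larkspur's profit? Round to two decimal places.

With the rival's output fixed at 36, Larkspur's profit is π_L = (179 - 3·36 - 3q_L)q_L - (30q_L) = (71 - 3q_L)q_L - (30q_L).
∂π_L/∂q_L = 41 - 6q_L = 0, so q_L = 41/6.

6.83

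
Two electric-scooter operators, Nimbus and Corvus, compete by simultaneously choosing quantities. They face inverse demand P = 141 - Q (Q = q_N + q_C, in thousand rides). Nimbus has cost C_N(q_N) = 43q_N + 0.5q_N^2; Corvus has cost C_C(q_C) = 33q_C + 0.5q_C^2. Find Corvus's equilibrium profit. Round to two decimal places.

Nimbus's profit: π_N = (141 - Q)q_N - (43q_N + (1/2)q_N²). Setting ∂π_N/∂q_N = 0: 98 - 3q_N - (q_C) = 0.
Corvus's first-order condition: 108 - 3q_C - (q_N) = 0.
Rearranging gives the reaction functions q_N = (98 - q_C)/3 and q_C = (108 - q_N)/3.
Solving the pair: q_N = 93/4, q_C = 113/4.
Price P = 141 - 103/2 = 179/2.
Corvus's profit: (179/2)·(113/4) - 33·(113/4) - (1/2)(113/4)² = 1197.0938.

1197.09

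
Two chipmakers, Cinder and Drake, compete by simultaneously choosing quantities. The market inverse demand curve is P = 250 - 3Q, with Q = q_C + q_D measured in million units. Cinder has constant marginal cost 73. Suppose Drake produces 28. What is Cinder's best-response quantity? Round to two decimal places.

15.50

With the rival's output fixed at 28, Cinder's profit is π_C = (250 - 3·28 - 3q_C)q_C - (73q_C) = (166 - 3q_C)q_C - (73q_C).
∂π_C/∂q_C = 93 - 6q_C = 0, so q_C = 31/2.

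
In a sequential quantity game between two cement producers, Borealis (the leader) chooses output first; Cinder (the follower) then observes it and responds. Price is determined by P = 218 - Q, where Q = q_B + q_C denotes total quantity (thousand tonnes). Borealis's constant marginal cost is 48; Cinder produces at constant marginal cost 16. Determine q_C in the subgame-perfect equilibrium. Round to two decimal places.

Solve by backward induction. Given q_B, the follower Cinder maximises π_C = (218 - q_B - q_C)q_C - 16q_C.
Setting the follower's marginal profit to zero, 202 - q_B - 2q_C = 0, i.e. q_C = (202 - q_B)/2.
The leader anticipates this reaction. Substituting into P = 218 - Q gives P = 117 - (1/2)q_B, so π_B = (117 - (1/2)q_B)q_B - 48q_B.
Leader FOC: 69 - q_B = 0, so q_B = 69.
Then q_C = (202 - 69)/2 = 133/2.

66.50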